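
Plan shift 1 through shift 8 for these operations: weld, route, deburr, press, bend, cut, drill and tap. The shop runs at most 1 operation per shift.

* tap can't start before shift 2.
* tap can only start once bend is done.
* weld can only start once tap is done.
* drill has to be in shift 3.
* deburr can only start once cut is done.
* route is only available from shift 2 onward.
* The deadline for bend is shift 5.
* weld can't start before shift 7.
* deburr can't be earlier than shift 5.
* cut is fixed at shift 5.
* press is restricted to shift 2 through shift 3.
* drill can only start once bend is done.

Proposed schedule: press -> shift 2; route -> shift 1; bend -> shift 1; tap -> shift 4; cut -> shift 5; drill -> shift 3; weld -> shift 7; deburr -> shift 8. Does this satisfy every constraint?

No. route is only available from shift 2 onward is not satisfied.

The deadline for bend is shift 5 — holds.
deburr can only start once cut is done — holds.
weld can only start once tap is done — holds.
press is restricted to shift 2 through shift 3 — holds.
tap can't start before shift 2 — holds.
cut is fixed at shift 5 — holds.
The shop runs at most 1 operation per shift — violated.
weld can't start before shift 7 — holds.
drill can only start once bend is done — holds.
drill has to be in shift 3 — holds.
tap can only start once bend is done — holds.
deburr can't be earlier than shift 5 — holds.
route is only available from shift 2 onward — violated.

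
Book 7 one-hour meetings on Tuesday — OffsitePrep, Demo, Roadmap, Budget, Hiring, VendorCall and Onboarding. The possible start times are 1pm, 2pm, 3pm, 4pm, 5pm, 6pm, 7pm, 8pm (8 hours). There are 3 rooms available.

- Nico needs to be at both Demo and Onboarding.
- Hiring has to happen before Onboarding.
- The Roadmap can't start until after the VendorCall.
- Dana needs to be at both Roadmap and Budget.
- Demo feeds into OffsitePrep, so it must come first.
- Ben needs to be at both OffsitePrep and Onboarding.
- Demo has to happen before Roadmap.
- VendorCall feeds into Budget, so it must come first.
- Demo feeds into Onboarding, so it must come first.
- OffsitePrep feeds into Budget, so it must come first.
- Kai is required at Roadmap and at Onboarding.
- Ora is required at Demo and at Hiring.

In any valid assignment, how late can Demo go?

Downstream work caps Demo at 6pm.
Demo at 6pm is achievable: Demo in 6pm; Onboarding in 8pm; Roadmap in 7pm; Hiring in 1pm; OffsitePrep in 7pm; VendorCall in 1pm; Budget in 8pm.

6pm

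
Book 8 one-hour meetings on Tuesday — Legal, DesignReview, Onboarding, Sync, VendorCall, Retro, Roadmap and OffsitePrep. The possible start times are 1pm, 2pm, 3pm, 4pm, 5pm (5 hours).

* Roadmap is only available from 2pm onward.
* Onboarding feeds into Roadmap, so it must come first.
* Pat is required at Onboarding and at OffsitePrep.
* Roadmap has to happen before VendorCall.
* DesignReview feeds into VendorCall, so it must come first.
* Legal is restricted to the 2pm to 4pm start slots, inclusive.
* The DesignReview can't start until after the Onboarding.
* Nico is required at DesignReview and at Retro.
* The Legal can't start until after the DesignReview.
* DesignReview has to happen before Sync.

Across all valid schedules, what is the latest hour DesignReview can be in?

Precedence pushes DesignReview to at least 2pm; downstream work caps DesignReview at 3pm.
DesignReview at 3pm is achievable: Sync -> 4pm, Roadmap -> 2pm, OffsitePrep -> 2pm, Retro -> 1pm, DesignReview -> 3pm, Legal -> 4pm, VendorCall -> 4pm, Onboarding -> 1pm.

3pm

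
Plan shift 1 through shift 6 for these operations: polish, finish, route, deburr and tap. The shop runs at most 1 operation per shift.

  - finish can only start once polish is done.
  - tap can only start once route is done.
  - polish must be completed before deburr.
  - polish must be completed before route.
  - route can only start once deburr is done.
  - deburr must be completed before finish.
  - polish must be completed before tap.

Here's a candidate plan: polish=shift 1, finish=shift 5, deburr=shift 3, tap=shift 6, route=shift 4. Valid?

tap can only start once route is done — holds.
route can only start once deburr is done — holds.
deburr must be completed before finish — holds.
polish must be completed before tap — holds.
finish can only start once polish is done — holds.
The shop runs at most 1 operation per shift — holds.
polish must be completed before deburr — holds.
polish must be completed before route — holds.

Valid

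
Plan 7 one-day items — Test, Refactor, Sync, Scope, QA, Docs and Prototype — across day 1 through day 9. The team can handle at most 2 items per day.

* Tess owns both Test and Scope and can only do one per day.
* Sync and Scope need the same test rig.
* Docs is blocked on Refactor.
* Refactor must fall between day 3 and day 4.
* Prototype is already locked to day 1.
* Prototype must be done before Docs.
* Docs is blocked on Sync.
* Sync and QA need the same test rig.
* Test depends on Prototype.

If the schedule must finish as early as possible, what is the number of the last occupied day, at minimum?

The precedence chain requires at least 2 distinct days.
With at most 2 per day and 7 work items, at least 4 days are needed.
Propagating the time windows through the other constraints, Docs can't land before day 4, so the schedule must run through at least day 4.
4 works (last occupied day: day 4): for example Refactor -> day 3; Prototype -> day 1; Docs -> day 4; Scope -> day 3; Test -> day 2; Sync -> day 1; QA -> day 2.

4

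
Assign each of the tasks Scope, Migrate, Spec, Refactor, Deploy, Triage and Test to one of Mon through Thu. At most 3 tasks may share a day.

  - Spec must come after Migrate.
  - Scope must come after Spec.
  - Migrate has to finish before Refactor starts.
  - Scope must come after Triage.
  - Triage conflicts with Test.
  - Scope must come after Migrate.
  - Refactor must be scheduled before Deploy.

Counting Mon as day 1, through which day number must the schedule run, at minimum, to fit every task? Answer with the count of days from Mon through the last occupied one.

The precedence chain requires at least 3 distinct days.
With at most 3 per day and 7 tasks, at least 3 days are needed.
3 works (last occupied day: Wed): for example Migrate -> Mon, Refactor -> Tue, Spec -> Tue, Deploy -> Wed, Triage -> Mon, Test -> Tue, Scope -> Wed.

3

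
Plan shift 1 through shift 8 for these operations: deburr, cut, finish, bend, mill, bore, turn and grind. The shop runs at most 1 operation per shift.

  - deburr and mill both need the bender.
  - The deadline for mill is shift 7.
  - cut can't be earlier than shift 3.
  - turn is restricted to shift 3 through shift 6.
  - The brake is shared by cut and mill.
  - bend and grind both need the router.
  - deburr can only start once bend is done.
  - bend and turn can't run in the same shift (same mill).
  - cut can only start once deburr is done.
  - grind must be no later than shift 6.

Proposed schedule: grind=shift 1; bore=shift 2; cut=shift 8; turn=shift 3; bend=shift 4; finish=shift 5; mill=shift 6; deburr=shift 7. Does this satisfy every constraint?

Yes

The shop runs at most 1 operation per shift — holds.
cut can't be earlier than shift 3 — holds.
The brake is shared by cut and mill — holds.
deburr and mill both need the bender — holds.
turn is restricted to shift 3 through shift 6 — holds.
bend and grind both need the router — holds.
cut can only start once deburr is done — holds.
The deadline for mill is shift 7 — holds.
bend and turn can't run in the same shift (same mill) — holds.
grind must be no later than shift 6 — holds.
deburr can only start once bend is done — holds.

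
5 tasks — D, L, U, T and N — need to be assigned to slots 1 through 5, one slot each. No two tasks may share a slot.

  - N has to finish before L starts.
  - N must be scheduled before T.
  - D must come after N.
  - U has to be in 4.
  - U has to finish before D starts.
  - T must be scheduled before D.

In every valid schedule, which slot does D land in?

Precedence pushes D to at least 5.
So D is pinned to 5.

5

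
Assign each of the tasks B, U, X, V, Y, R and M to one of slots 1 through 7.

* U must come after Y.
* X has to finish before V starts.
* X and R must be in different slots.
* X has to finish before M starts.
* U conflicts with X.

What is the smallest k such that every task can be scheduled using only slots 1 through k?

2 slots

The precedence chain requires at least 2 distinct slots.
2 works (last occupied slot: 2): for example Y -> 1; B -> 1; X -> 1; M -> 2; R -> 2; U -> 2; V -> 2.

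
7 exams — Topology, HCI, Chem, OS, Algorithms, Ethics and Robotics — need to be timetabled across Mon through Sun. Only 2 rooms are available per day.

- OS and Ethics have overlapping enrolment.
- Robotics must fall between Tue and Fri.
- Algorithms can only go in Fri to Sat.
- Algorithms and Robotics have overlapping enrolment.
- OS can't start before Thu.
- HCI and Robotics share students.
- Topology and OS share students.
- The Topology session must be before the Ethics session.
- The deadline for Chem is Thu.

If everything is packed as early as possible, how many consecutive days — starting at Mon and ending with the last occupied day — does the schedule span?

5 days

The precedence chain requires at least 2 distinct days.
With at most 2 per day and 7 exams, at least 4 days are needed.
Algorithms can't be placed before Fri — that is day 5 counting from Mon — so the schedule must run through at least 5 days.
5 works (last occupied day: Fri): for example Algorithms=Fri, Topology=Mon, Ethics=Tue, Robotics=Tue, Chem=Mon, HCI=Wed, OS=Thu.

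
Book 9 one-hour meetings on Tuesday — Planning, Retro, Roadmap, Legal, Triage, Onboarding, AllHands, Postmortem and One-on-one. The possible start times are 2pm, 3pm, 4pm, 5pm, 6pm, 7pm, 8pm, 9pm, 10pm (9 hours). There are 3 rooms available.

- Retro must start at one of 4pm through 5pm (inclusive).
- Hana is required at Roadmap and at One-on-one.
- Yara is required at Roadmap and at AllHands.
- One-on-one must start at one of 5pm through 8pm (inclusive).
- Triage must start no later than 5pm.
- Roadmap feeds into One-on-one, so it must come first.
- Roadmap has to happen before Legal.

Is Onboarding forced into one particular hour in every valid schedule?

No

Onboarding can be 2pm (e.g. Postmortem in 4pm, AllHands in 3pm, Planning in 3pm, Onboarding in 2pm, Retro in 4pm, Triage in 2pm, Roadmap in 2pm, Legal in 3pm, One-on-one in 5pm) or 3pm (e.g. One-on-one=5pm; Legal=3pm; Roadmap=2pm; Onboarding=3pm; Postmortem=4pm; Planning=2pm; Retro=4pm; AllHands=3pm; Triage=2pm).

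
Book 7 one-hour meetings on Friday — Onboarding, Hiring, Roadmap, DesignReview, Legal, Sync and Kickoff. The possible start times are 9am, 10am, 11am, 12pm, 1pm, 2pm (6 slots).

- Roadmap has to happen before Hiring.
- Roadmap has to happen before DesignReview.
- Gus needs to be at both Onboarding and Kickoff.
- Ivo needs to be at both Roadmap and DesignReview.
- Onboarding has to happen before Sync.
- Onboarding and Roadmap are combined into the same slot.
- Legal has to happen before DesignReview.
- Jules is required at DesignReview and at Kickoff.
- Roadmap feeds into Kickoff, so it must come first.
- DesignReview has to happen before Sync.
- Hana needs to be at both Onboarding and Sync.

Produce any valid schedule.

Sync=11am; Kickoff=11am; Onboarding=9am; Hiring=10am; DesignReview=10am; Roadmap=9am; Legal=9am

Checking: Roadmap(9am) before Hiring(10am); DesignReview(10am) before Sync(11am); Legal(9am) before DesignReview(10am); Roadmap(9am) before Kickoff(11am); Roadmap(9am) before DesignReview(10am); Onboarding(9am) before Sync(11am); Onboarding(9am) != Sync(11am); Roadmap(9am) != DesignReview(10am); Onboarding(9am) != Kickoff(11am); DesignReview(10am) != Kickoff(11am); Onboarding = Roadmap = 9am.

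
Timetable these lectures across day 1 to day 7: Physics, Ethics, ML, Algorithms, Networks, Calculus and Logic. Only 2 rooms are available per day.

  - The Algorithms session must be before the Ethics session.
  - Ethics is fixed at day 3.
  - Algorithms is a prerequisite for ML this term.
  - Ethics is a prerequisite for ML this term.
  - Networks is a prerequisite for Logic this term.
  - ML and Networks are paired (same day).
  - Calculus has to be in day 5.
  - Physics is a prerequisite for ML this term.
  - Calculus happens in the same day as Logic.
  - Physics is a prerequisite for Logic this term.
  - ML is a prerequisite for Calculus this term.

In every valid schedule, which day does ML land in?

Ethics is fixed at day 3 and must come before ML, so ML is at least day 4.
Calculus is fixed at day 5 and must come after ML, so ML is at most day 4.
So ML must be day 4.

day 4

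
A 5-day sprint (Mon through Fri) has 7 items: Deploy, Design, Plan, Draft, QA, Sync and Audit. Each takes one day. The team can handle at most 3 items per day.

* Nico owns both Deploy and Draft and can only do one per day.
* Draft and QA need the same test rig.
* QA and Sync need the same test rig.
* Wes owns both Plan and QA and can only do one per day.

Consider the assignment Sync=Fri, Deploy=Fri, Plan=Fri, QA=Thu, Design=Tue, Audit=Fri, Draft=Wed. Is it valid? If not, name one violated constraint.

Wes owns both Plan and QA and can only do one per day — holds.
QA and Sync need the same test rig — holds.
Nico owns both Deploy and Draft and can only do one per day — holds.
Draft and QA need the same test rig — holds.
The team can handle at most 3 items per day — violated.

No. The team can handle at most 3 items per day is not satisfied.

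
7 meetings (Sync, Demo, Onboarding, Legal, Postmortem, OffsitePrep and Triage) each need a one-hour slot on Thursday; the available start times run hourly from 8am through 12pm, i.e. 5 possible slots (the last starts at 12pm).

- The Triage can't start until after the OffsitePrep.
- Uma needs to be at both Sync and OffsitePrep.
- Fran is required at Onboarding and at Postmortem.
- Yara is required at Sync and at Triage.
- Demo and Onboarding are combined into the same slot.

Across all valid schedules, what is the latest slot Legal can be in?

12pm

Legal at 12pm is achievable: OffsitePrep=8am, Postmortem=9am, Demo=8am, Legal=12pm, Onboarding=8am, Sync=10am, Triage=9am.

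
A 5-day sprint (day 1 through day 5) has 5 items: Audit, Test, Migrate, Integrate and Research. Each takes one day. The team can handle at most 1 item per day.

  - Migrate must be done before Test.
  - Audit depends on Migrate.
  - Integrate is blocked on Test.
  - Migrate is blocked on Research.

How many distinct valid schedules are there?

Enumerating: Audit=day 4; Research=day 1; Integrate=day 5; Migrate=day 2; Test=day 3 | Audit=day 5; Research=day 1; Integrate=day 4; Test=day 3; Migrate=day 2 | Test in day 4, Audit in day 3, Migrate in day 2, Integrate in day 5, Research in day 1.

3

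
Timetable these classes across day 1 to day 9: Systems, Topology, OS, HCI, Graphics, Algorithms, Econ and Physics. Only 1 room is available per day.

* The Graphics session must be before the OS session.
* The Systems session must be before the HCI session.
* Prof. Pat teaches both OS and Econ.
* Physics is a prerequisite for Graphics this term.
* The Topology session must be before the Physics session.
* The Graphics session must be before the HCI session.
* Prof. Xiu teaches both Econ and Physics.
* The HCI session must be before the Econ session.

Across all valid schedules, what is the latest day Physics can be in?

Precedence pushes Physics to at least day 2; downstream work caps Physics at day 6.
Physics at day 5 is achievable: Econ in day 9; Algorithms in day 3; Physics in day 5; Systems in day 1; OS in day 8; Graphics in day 6; HCI in day 7; Topology in day 2.
Nothing later works — the conflict and capacity constraints rule out every day after day 5.

day 5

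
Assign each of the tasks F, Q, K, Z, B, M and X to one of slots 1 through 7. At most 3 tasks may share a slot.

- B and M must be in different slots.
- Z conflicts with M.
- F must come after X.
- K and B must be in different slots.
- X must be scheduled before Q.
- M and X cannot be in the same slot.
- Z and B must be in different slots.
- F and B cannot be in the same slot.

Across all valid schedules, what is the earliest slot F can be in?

2

Precedence pushes F to at least 2.
F at 2 is achievable: X -> 1, B -> 3, K -> 1, M -> 2, F -> 2, Z -> 1, Q -> 2.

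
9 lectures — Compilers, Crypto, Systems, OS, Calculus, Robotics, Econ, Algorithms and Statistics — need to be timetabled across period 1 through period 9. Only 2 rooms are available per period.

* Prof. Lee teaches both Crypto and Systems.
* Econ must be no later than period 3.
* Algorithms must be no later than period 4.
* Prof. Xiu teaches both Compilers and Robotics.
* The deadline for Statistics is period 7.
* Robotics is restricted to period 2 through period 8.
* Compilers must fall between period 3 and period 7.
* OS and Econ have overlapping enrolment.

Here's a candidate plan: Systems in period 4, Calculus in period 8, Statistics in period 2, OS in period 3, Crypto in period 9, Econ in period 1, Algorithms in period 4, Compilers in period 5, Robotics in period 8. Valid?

Yes, all constraints hold

Compilers must fall between period 3 and period 7 — holds.
Prof. Lee teaches both Crypto and Systems — holds.
Only 2 rooms are available per period — holds.
Prof. Xiu teaches both Compilers and Robotics — holds.
Robotics is restricted to period 2 through period 8 — holds.
OS and Econ have overlapping enrolment — holds.
The deadline for Statistics is period 7 — holds.
Algorithms must be no later than period 4 — holds.
Econ must be no later than period 3 — holds.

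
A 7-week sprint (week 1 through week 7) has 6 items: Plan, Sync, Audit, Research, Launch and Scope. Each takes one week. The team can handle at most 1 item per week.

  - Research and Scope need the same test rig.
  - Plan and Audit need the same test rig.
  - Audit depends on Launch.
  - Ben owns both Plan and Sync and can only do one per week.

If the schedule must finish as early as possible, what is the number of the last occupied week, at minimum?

week 6

The precedence chain requires at least 2 distinct weeks.
With at most 1 per week and 6 tasks, at least 6 weeks are needed.
6 works (last occupied week: week 6): for example Plan=week 3, Sync=week 4, Research=week 5, Launch=week 1, Audit=week 2, Scope=week 6.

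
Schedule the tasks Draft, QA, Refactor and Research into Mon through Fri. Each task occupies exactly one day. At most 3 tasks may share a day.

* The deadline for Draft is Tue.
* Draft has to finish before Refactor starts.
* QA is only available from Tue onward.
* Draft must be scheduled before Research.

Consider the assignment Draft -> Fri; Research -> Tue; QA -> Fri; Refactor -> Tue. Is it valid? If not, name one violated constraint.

Invalid. The deadline for Draft is Tue.

At most 3 tasks may share a day — holds.
QA is only available from Tue onward — holds.
Draft must be scheduled before Research — violated.
The deadline for Draft is Tue — violated.
Draft has to finish before Refactor starts — violated.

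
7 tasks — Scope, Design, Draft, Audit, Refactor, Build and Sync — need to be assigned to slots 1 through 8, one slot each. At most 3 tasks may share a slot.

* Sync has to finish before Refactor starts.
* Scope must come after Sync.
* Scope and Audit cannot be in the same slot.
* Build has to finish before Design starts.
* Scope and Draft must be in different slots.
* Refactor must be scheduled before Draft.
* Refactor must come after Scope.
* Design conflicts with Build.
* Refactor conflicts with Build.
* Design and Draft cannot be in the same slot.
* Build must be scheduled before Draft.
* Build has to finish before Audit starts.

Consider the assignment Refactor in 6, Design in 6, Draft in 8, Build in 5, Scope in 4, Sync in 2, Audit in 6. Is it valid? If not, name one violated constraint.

Yes, all constraints hold

Design conflicts with Build — holds.
Refactor must be scheduled before Draft — holds.
Scope must come after Sync — holds.
Design and Draft cannot be in the same slot — holds.
Build has to finish before Audit starts — holds.
Refactor conflicts with Build — holds.
Scope and Draft must be in different slots — holds.
Refactor must come after Scope — holds.
Scope and Audit cannot be in the same slot — holds.
Build has to finish before Design starts — holds.
Sync has to finish before Refactor starts — holds.
Build must be scheduled before Draft — holds.
At most 3 tasks may share a slot — holds.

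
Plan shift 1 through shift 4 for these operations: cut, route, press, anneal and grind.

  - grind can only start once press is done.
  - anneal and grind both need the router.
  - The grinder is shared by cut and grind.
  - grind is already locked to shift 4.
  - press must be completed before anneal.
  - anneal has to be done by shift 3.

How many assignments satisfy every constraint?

Splitting on cut: it can be shift 1 (12), shift 2 (12), shift 3 (12). Listing each branch's schedules as (route, press, anneal, grind) by shift number:
cut=shift 1: (1,1,2,4) (1,1,3,4) (1,2,3,4) (2,1,2,4) (2,1,3,4) (2,2,3,4) (3,1,2,4) (3,1,3,4) (3,2,3,4) (4,1,2,4) (4,1,3,4) (4,2,3,4) — 12.
cut=shift 2: (1,1,2,4) (1,1,3,4) (1,2,3,4) (2,1,2,4) (2,1,3,4) (2,2,3,4) (3,1,2,4) (3,1,3,4) (3,2,3,4) (4,1,2,4) (4,1,3,4) (4,2,3,4) — 12.
cut=shift 3: (1,1,2,4) (1,1,3,4) (1,2,3,4) (2,1,2,4) (2,1,3,4) (2,2,3,4) (3,1,2,4) (3,1,3,4) (3,2,3,4) (4,1,2,4) (4,1,3,4) (4,2,3,4) — 12.
Summing: 12 + 12 + 12 = 36.

36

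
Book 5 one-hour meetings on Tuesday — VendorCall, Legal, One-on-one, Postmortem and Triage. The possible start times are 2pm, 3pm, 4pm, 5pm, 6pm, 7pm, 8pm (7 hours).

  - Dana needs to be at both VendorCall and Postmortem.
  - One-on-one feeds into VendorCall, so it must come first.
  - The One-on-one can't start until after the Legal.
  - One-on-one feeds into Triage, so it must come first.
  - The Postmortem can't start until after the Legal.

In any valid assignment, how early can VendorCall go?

4pm

Precedence pushes VendorCall to at least 4pm.
VendorCall at 4pm is achievable: One-on-one=3pm, VendorCall=4pm, Triage=4pm, Postmortem=3pm, Legal=2pm.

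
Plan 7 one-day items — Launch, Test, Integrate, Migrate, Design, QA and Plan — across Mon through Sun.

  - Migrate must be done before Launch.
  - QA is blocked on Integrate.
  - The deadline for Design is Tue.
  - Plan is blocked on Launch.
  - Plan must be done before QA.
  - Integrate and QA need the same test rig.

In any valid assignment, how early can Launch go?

Precedence pushes Launch to at least Tue; downstream work caps Launch at Fri.
Launch at Tue is achievable: QA=Thu, Plan=Wed, Design=Mon, Launch=Tue, Migrate=Mon, Integrate=Mon, Test=Mon.

Tue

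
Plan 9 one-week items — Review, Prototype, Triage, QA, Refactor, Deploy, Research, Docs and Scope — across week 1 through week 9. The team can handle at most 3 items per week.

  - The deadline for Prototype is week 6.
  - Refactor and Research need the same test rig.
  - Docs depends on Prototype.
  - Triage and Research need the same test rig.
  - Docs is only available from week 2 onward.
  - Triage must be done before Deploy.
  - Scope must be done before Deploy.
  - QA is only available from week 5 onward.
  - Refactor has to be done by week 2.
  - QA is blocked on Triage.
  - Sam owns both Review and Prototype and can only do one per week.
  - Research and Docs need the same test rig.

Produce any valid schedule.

QA -> week 5, Triage -> week 1, Scope -> week 2, Deploy -> week 3, Review -> week 2, Research -> week 3, Prototype -> week 1, Refactor -> week 1, Docs -> week 2

Checking: Prototype(week 1) before Docs(week 2); Scope(week 2) before Deploy(week 3); Triage(week 1) before QA(week 5); Triage(week 1) before Deploy(week 3); Research(week 3) != Docs(week 2); Refactor(week 1) != Research(week 3); Review(week 2) != Prototype(week 1); Triage(week 1) != Research(week 3); Docs=week 2 in [week 2,week 9]; Prototype=week 1 in [week 1,week 6]; QA=week 5 in [week 5,week 9]; Refactor=week 1 in [week 1,week 2]; max 3 per week (cap 3).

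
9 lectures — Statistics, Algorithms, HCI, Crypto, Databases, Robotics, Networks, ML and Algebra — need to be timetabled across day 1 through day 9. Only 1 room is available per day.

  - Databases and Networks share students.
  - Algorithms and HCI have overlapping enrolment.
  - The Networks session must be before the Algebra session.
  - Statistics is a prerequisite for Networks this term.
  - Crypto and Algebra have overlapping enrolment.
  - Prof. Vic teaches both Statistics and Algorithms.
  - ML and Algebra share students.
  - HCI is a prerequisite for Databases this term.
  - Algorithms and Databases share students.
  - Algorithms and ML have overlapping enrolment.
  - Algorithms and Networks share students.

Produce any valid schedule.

Databases in day 4, Networks in day 2, Robotics in day 8, HCI in day 3, Crypto in day 7, Algorithms in day 6, Algebra in day 5, ML in day 9, Statistics in day 1

Checking: Statistics(day 1) before Networks(day 2); HCI(day 3) before Databases(day 4); Networks(day 2) before Algebra(day 5); Statistics(day 1) != Algorithms(day 6); Databases(day 4) != Networks(day 2); Algorithms(day 6) != ML(day 9); Algorithms(day 6) != Networks(day 2); ML(day 9) != Algebra(day 5); Crypto(day 7) != Algebra(day 5); Algorithms(day 6) != HCI(day 3); Algorithms(day 6) != Databases(day 4); max 1 per day (cap 1).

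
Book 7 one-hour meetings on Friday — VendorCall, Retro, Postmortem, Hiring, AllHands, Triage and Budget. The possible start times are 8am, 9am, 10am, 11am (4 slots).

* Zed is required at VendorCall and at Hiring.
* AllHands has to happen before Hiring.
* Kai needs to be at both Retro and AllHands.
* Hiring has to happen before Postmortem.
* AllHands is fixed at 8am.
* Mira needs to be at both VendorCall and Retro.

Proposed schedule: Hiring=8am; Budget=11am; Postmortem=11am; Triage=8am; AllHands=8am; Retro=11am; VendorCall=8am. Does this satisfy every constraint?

No — it violates: Zed is required at VendorCall and at Hiring

Zed is required at VendorCall and at Hiring — violated.
Hiring has to happen before Postmortem — holds.
AllHands has to happen before Hiring — violated.
AllHands is fixed at 8am — holds.
Kai needs to be at both Retro and AllHands — holds.
Mira needs to be at both VendorCall and Retro — holds.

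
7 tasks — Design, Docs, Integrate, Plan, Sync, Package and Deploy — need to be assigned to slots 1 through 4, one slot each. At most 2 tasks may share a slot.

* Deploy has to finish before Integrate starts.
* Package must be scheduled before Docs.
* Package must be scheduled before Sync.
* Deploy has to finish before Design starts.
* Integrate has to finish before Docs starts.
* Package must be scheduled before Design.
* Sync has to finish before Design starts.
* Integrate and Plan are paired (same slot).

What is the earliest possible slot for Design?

4

Precedence pushes Design to at least 3.
Design at 4 is achievable: Sync -> 3; Plan -> 2; Deploy -> 1; Package -> 1; Integrate -> 2; Docs -> 3; Design -> 4.
Nothing earlier works — the capacity limit rule out every slot before 4.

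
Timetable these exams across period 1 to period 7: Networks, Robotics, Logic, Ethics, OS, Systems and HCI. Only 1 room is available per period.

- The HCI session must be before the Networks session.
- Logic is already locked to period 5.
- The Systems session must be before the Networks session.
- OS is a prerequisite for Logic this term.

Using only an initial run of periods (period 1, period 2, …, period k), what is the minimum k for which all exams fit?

7

The precedence chain requires at least 2 distinct periods.
With at most 1 per period and 7 exams, at least 7 periods are needed.
Logic can't be placed before period 5, so the schedule must run through at least period 5.
7 works (last occupied period: period 7): for example Logic=period 5, Robotics=period 6, Networks=period 3, Systems=period 1, HCI=period 2, Ethics=period 7, OS=period 4.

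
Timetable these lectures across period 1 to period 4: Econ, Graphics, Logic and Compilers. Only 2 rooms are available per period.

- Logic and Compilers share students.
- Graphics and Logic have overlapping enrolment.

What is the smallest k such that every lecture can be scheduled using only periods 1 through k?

2

With at most 2 per period and 4 lectures, at least 2 periods are needed.
2 works (last occupied period: period 2): for example Graphics -> period 2, Compilers -> period 2, Econ -> period 1, Logic -> period 1.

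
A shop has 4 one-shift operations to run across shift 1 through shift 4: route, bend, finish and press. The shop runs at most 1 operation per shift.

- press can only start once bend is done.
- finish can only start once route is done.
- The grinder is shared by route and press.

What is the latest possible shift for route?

shift 3

Downstream work caps route at shift 3.
route at shift 3 is achievable: finish=shift 4, bend=shift 1, press=shift 2, route=shift 3.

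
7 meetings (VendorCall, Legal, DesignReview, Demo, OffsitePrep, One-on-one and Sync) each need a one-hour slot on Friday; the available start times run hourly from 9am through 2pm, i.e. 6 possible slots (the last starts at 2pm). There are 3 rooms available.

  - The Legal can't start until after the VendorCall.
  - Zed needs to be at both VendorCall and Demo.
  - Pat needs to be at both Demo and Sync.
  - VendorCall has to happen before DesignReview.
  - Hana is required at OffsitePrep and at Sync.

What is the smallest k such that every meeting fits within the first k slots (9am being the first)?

The precedence chain requires at least 2 distinct slots.
With at most 3 per slot and 7 meetings, at least 3 slots are needed.
3 works (last occupied slot: 11am): for example Demo -> 10am; One-on-one -> 9am; Legal -> 10am; Sync -> 11am; OffsitePrep -> 9am; VendorCall -> 9am; DesignReview -> 10am.

3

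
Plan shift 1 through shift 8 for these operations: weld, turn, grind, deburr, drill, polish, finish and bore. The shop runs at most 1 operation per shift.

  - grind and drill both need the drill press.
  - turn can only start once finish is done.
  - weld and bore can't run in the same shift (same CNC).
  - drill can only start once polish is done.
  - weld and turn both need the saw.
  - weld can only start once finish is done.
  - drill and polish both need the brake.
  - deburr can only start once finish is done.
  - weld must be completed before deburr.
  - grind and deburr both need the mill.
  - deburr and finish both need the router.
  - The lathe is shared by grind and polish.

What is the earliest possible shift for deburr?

shift 3

Precedence pushes deburr to at least shift 3.
deburr at shift 3 is achievable: grind=shift 7, finish=shift 1, drill=shift 6, deburr=shift 3, turn=shift 4, polish=shift 5, weld=shift 2, bore=shift 8.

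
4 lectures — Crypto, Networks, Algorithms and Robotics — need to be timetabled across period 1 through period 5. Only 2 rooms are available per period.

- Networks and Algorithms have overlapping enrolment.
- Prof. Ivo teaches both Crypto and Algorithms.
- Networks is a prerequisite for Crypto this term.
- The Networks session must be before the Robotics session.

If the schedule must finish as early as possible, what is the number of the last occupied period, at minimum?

3

The precedence chain requires at least 2 distinct periods.
With at most 2 per period and 4 lectures, at least 2 periods are needed.
Could 2 periods be enough, i.e. nothing placed later than period 2? No: Crypto must come after Networks (at period 1 or later) → {period 2}; Networks must come before Crypto (at period 2 or earlier) → {period 1}; Algorithms can't share with Crypto (period 2) → {period 1}; Algorithms can't share with Networks (period 1) → nothing is left.
So 2 periods is not enough.
3 works (last occupied period: period 3): for example Robotics in period 2, Networks in period 1, Crypto in period 2, Algorithms in period 3.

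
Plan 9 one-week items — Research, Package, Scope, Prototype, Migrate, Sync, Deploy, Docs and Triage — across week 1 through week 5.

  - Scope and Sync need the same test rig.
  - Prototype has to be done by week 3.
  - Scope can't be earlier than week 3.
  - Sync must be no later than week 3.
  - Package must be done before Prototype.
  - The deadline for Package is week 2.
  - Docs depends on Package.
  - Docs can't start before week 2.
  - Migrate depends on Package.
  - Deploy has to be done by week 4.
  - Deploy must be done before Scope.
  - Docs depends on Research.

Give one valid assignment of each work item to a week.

Scope in week 3; Migrate in week 2; Triage in week 1; Sync in week 1; Docs in week 2; Package in week 1; Prototype in week 2; Deploy in week 1; Research in week 1

Checking: Research(week 1) before Docs(week 2); Package(week 1) before Migrate(week 2); Package(week 1) before Prototype(week 2); Deploy(week 1) before Scope(week 3); Package(week 1) before Docs(week 2); Scope(week 3) != Sync(week 1); Deploy=week 1 in [week 1,week 4]; Sync=week 1 in [week 1,week 3]; Scope=week 3 in [week 3,week 5]; Docs=week 2 in [week 2,week 5]; Prototype=week 2 in [week 1,week 3]; Package=week 1 in [week 1,week 2].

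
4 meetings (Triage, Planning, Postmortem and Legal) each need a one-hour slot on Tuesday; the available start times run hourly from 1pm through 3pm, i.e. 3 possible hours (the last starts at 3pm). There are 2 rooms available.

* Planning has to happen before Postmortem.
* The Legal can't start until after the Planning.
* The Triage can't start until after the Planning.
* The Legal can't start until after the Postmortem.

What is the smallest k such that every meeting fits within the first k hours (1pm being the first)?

The precedence chain requires at least 3 distinct hours.
With at most 2 per hour and 4 meetings, at least 2 hours are needed.
3 works (last occupied hour: 3pm): for example Postmortem=2pm, Triage=2pm, Legal=3pm, Planning=1pm.

3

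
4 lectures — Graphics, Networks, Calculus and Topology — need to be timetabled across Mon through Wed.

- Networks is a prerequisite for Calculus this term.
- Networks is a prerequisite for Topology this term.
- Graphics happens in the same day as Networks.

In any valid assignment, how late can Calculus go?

Wed

Precedence pushes Calculus to at least Tue.
Calculus at Wed is achievable: Topology -> Tue; Graphics -> Mon; Networks -> Mon; Calculus -> Wed.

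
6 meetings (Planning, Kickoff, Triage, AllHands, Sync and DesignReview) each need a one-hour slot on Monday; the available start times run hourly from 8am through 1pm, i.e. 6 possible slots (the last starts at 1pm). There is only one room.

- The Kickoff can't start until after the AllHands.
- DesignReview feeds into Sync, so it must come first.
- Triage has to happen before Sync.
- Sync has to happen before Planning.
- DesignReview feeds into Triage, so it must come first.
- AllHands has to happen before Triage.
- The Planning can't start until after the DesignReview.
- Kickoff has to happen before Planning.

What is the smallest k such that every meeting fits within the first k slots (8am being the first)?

The precedence chain requires at least 4 distinct slots.
With at most 1 per slot and 6 meetings, at least 6 slots are needed.
6 works (last occupied slot: 1pm): for example Triage -> 10am; Sync -> 11am; Planning -> 1pm; DesignReview -> 8am; AllHands -> 9am; Kickoff -> 12pm.

6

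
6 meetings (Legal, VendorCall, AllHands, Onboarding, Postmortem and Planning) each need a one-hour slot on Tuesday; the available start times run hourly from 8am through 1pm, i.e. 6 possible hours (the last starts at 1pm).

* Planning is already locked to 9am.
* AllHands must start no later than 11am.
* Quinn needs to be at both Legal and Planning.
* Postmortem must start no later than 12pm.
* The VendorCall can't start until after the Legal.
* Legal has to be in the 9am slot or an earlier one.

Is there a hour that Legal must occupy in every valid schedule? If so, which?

Legal's window is 8am–9am.
Planning is fixed at 9am, and Legal can't share a hour with Planning.
So Legal must be 8am.

8am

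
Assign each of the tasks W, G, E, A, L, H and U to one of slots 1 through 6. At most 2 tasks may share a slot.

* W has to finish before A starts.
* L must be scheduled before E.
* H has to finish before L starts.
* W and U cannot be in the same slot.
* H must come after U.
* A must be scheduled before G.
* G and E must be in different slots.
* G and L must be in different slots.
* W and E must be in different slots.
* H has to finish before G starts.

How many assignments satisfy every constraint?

Splitting on W: it can be 1 (9), 2 (24), 3 (15), 4 (4). Listing each branch's schedules as (G, E, A, L, H, U):
W=1: (4,6,2,5,3,2) (4,6,3,5,3,2) (5,6,2,4,3,2) (5,6,3,4,3,2) (5,6,4,4,3,2) (6,5,2,4,3,2) (6,5,3,4,3,2) (6,5,4,4,3,2) (6,5,5,4,3,2) — 9.
W=2: (4,5,3,3,2,1) (4,6,3,3,2,1) (4,6,3,5,2,1) (4,6,3,5,3,1) (5,4,3,3,2,1) (5,4,4,3,2,1) (5,6,3,3,2,1) (5,6,3,4,2,1) (5,6,3,4,3,1) (5,6,4,3,2,1) (5,6,4,4,2,1) (5,6,4,4,3,1) (6,4,3,3,2,1) (6,4,4,3,2,1) (6,4,5,3,2,1) (6,5,3,3,2,1) (6,5,3,4,2,1) (6,5,3,4,3,1) (6,5,4,3,2,1) (6,5,4,4,2,1) (6,5,4,4,3,1) (6,5,5,3,2,1) (6,5,5,4,2,1) (6,5,5,4,3,1) — 24.
W=3: (5,4,4,3,2,1) (5,6,4,3,2,1) (5,6,4,4,2,1) (5,6,4,4,3,1) (5,6,4,4,3,2) (6,4,4,3,2,1) (6,4,5,3,2,1) (6,5,4,3,2,1) (6,5,4,4,2,1) (6,5,4,4,3,1) (6,5,4,4,3,2) (6,5,5,3,2,1) (6,5,5,4,2,1) (6,5,5,4,3,1) (6,5,5,4,3,2) — 15.
W=4: (6,5,5,3,2,1) (6,5,5,4,2,1) (6,5,5,4,3,1) (6,5,5,4,3,2) — 4.
Summing: 9 + 24 + 15 + 4 = 52.

52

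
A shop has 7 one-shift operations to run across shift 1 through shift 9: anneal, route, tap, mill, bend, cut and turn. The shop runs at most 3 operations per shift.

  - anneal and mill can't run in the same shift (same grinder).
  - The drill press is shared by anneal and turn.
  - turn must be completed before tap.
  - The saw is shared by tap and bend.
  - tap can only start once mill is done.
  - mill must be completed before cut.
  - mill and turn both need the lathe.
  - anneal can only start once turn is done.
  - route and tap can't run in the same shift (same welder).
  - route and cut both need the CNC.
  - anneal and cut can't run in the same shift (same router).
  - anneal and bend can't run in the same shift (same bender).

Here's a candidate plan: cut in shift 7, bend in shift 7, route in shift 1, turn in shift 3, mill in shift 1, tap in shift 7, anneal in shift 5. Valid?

No — it violates: The saw is shared by tap and bend

mill and turn both need the lathe — holds.
route and cut both need the CNC — holds.
The drill press is shared by anneal and turn — holds.
The saw is shared by tap and bend — violated.
The shop runs at most 3 operations per shift — holds.
anneal can only start once turn is done — holds.
turn must be completed before tap — holds.
mill must be completed before cut — holds.
anneal and mill can't run in the same shift (same grinder) — holds.
anneal and bend can't run in the same shift (same bender) — holds.
route and tap can't run in the same shift (same welder) — holds.
tap can only start once mill is done — holds.
anneal and cut can't run in the same shift (same router) — holds.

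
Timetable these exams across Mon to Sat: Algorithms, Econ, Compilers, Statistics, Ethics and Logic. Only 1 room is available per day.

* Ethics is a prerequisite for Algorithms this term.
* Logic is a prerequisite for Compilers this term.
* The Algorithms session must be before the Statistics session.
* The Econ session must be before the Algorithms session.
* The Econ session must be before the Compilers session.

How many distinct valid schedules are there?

Splitting on Algorithms: it can be Wed (6), Thu (12), Fri (8). Listing each branch's schedules as (Econ, Compilers, Statistics, Ethics, Logic):
Algorithms=Wed: (Mon,Fri,Sat,Tue,Thu) (Mon,Sat,Thu,Tue,Fri) (Mon,Sat,Fri,Tue,Thu) (Tue,Fri,Sat,Mon,Thu) (Tue,Sat,Thu,Mon,Fri) (Tue,Sat,Fri,Mon,Thu) — 6.
Algorithms=Thu: (Mon,Fri,Sat,Tue,Wed) (Mon,Fri,Sat,Wed,Tue) (Mon,Sat,Fri,Tue,Wed) (Mon,Sat,Fri,Wed,Tue) (Tue,Fri,Sat,Mon,Wed) (Tue,Fri,Sat,Wed,Mon) (Tue,Sat,Fri,Mon,Wed) (Tue,Sat,Fri,Wed,Mon) (Wed,Fri,Sat,Mon,Tue) (Wed,Fri,Sat,Tue,Mon) (Wed,Sat,Fri,Mon,Tue) (Wed,Sat,Fri,Tue,Mon) — 12.
Algorithms=Fri: (Mon,Wed,Sat,Thu,Tue) (Mon,Thu,Sat,Tue,Wed) (Mon,Thu,Sat,Wed,Tue) (Tue,Wed,Sat,Thu,Mon) (Tue,Thu,Sat,Mon,Wed) (Tue,Thu,Sat,Wed,Mon) (Wed,Thu,Sat,Mon,Tue) (Wed,Thu,Sat,Tue,Mon) — 8.
Summing: 6 + 12 + 8 = 26.

26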